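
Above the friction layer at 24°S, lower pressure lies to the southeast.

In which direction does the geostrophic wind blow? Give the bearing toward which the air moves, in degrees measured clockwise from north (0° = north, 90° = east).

The pressure-gradient force points toward the southeast (bearing 135°).
Geostrophic balance: in the Southern Hemisphere the Coriolis force deflects motion to the left, so the geostrophic wind blows 90° to the left of the pressure-gradient force (low pressure on the right).
Rotating 135° by 90° counterclockwise gives 045° — the wind blows toward the northeast.

045°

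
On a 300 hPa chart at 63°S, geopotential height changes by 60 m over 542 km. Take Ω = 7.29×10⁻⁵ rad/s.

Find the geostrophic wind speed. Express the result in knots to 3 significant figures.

Coriolis parameter at 63°S:
f = 2Ω sin φ = 2 × 7.29×10⁻⁵ × sin 63° = 1.30×10⁻⁴ s⁻¹
Height gradient: |∂Z/∂n| = 60 m / 542000 m = 1.11×10⁻⁴
On a pressure surface, geostrophic balance gives V_g = (g/f)|∂Z/∂n|:
V_g = 9.81 × 1.11×10⁻⁴ / 1.30×10⁻⁴ = 8.36 m/s
Converting: 8.36 m/s × 1.944 = 16.2 knots

16.2 knots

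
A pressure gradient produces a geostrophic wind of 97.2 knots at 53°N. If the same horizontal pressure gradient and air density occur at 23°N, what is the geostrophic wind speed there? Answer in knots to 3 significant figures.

With the same pressure gradient and density, V_g ∝ 1/f ∝ 1/sin φ.
V₂ = V₁ · sin φ₁ / sin φ₂ = 97.2 × sin 53° / sin 23°
V₂ = 97.2 × 0.7986/0.3907 = 199 knots

199 knots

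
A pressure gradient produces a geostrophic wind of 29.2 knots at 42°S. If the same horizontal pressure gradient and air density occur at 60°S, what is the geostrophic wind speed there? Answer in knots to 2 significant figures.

With the same pressure gradient and density, V_g ∝ 1/f ∝ 1/sin φ.
V₂ = V₁ · sin φ₁ / sin φ₂ = 29.2 × sin 42° / sin 60°
V₂ = 29.2 × 0.6691/0.8660 = 23 knots

23 knots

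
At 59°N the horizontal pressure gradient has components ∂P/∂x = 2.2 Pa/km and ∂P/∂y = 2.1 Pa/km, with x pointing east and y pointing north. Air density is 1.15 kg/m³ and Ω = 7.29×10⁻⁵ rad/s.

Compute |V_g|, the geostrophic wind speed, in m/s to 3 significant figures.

Coriolis parameter at 59°N:
f = 2Ω sin φ = 2 × 7.29×10⁻⁵ × sin 59° = 1.25×10⁻⁴ s⁻¹
Component geostrophic relations (x east, y north):
u_g = −(1/(fρ)) ∂P/∂y,  v_g = (1/(fρ)) ∂P/∂x
u_g = −(2.1×10⁻³)/(1.25×10⁻⁴ × 1.15) = −14.6 m/s;  v_g = (2.2×10⁻³)/(1.25×10⁻⁴ × 1.15) = 15.3 m/s
|V_g| = √(u_g² + v_g²) = 21.2 m/s

21.2 m/s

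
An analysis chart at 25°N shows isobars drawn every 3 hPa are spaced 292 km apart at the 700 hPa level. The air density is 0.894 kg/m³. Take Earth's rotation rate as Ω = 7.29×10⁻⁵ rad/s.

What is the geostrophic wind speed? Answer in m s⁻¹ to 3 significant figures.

Coriolis parameter at 25°N:
f = 2Ω sin φ = 2 × 7.29×10⁻⁵ × sin 25° = 6.16×10⁻⁵ s⁻¹
Pressure gradient: |∂P/∂n| = 300 Pa / 292000 m = 1.03×10⁻³ Pa/m
Geostrophic balance (pressure-gradient force = Coriolis force):
V_g = (1/(fρ)) |∂P/∂n| = 1.03×10⁻³ / (6.16×10⁻⁵ × 0.894) = 18.7 m/s

18.7 m s⁻¹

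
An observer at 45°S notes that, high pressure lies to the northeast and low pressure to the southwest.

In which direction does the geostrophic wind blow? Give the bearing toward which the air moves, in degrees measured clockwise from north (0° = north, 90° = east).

135°

The pressure-gradient force points toward the southwest (bearing 225°).
Geostrophic balance: in the Southern Hemisphere the Coriolis force deflects motion to the left, so the geostrophic wind blows 90° to the left of the pressure-gradient force (low pressure on the right).
Rotating 225° by 90° counterclockwise gives 135° — the wind blows toward the southeast.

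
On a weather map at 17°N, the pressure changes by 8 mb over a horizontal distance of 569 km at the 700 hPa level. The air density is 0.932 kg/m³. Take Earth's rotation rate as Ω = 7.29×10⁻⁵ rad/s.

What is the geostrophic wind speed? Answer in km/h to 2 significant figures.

130 km/h

Coriolis parameter at 17°N:
f = 2Ω sin φ = 2 × 7.29×10⁻⁵ × sin 17° = 4.26×10⁻⁵ s⁻¹
Pressure gradient: |∂P/∂n| = 800 Pa / 569000 m = 1.41×10⁻³ Pa/m
Geostrophic balance (pressure-gradient force = Coriolis force):
V_g = (1/(fρ)) |∂P/∂n| = 1.41×10⁻³ / (4.26×10⁻⁵ × 0.932) = 35.4 m/s
Converting: 35.4 m/s × 3.6 = 130 km/h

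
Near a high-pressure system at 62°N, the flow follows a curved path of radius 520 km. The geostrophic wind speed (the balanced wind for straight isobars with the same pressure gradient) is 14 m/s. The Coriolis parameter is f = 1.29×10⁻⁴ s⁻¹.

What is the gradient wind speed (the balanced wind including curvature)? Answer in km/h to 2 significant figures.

72 km/h

Around a high, pressure-gradient force acts outward with centrifugal, so Coriolis balances both:
fV = (1/ρ)|∂P/∂n| + V²/R  →  V² − fR·V + fR·V_g = 0
With fR = 1.29×10⁻⁴ × 520×10³ m = 67.1 m/s:
V = [fR − √((fR)² − 4 fR V_g)]/2 = [67.1 − √(67.1² − 4×67.1×14)]/2 = 19.9 m/s
Supergeostrophic (V > V_g = 14 m/s), as expected around a high.
Converting: 19.9 m/s × 3.6 = 72 km/h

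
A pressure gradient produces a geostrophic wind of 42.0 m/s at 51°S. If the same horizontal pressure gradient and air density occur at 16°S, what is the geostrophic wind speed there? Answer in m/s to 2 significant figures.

120 m/s

With the same pressure gradient and density, V_g ∝ 1/f ∝ 1/sin φ.
V₂ = V₁ · sin φ₁ / sin φ₂ = 42.0 × sin 51° / sin 16°
V₂ = 42.0 × 0.7771/0.2756 = 120 m/s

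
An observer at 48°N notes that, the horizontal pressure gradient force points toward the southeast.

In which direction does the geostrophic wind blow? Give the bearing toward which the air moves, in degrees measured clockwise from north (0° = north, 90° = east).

225°

The pressure-gradient force points toward the southeast (bearing 135°).
Geostrophic balance: in the Northern Hemisphere the Coriolis force deflects motion to the right, so the geostrophic wind blows 90° to the right of the pressure-gradient force (low pressure on the left).
Rotating 135° by 90° clockwise gives 225° — the wind blows toward the southwest.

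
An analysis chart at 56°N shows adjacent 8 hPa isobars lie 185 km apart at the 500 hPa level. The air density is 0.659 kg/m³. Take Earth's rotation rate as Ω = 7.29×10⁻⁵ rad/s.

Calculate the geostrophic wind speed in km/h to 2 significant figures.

Coriolis parameter at 56°N:
f = 2Ω sin φ = 2 × 7.29×10⁻⁵ × sin 56° = 1.21×10⁻⁴ s⁻¹
Pressure gradient: |∂P/∂n| = 800 Pa / 185000 m = 4.32×10⁻³ Pa/m
Geostrophic balance (pressure-gradient force = Coriolis force):
V_g = (1/(fρ)) |∂P/∂n| = 4.32×10⁻³ / (1.21×10⁻⁴ × 0.659) = 54.3 m/s
Converting: 54.3 m/s × 3.6 = 200 km/h

200 km/h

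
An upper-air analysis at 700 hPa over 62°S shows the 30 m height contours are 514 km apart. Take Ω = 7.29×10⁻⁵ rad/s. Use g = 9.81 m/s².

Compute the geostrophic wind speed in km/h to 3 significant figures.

Coriolis parameter at 62°S:
f = 2Ω sin φ = 2 × 7.29×10⁻⁵ × sin 62° = 1.29×10⁻⁴ s⁻¹
Height gradient: |∂Z/∂n| = 30 m / 514000 m = 5.84×10⁻⁵
On a pressure surface, geostrophic balance gives V_g = (g/f)|∂Z/∂n|:
V_g = 9.81 × 5.84×10⁻⁵ / 1.29×10⁻⁴ = 4.45 m/s
Converting: 4.45 m/s × 3.6 = 16.0 km/h

16.0 km/h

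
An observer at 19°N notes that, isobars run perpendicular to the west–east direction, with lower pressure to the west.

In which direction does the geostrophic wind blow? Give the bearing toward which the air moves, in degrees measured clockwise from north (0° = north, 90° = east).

The pressure-gradient force points toward the west (bearing 270°).
Geostrophic balance: in the Northern Hemisphere the Coriolis force deflects motion to the right, so the geostrophic wind blows 90° to the right of the pressure-gradient force (low pressure on the left).
Rotating 270° by 90° clockwise gives 000° — the wind blows toward the north.

000°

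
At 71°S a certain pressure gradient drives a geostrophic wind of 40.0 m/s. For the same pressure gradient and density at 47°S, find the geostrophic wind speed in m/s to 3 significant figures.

With the same pressure gradient and density, V_g ∝ 1/f ∝ 1/sin φ.
V₂ = V₁ · sin φ₁ / sin φ₂ = 40.0 × sin 71° / sin 47°
V₂ = 40.0 × 0.9455/0.7314 = 51.7 m/s

51.7 m/s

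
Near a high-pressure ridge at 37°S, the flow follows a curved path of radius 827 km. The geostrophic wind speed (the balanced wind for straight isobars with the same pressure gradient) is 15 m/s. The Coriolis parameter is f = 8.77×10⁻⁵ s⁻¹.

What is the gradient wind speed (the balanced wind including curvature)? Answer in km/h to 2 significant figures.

76 km/h

Around a high, pressure-gradient force acts outward with centrifugal, so Coriolis balances both:
fV = (1/ρ)|∂P/∂n| + V²/R  →  V² − fR·V + fR·V_g = 0
With fR = 8.77×10⁻⁵ × 827×10³ m = 72.5 m/s:
V = [fR − √((fR)² − 4 fR V_g)]/2 = [72.5 − √(72.5² − 4×72.5×15)]/2 = 21.2 m/s
Supergeostrophic (V > V_g = 15 m/s), as expected around a high.
Converting: 21.2 m/s × 3.6 = 76 km/h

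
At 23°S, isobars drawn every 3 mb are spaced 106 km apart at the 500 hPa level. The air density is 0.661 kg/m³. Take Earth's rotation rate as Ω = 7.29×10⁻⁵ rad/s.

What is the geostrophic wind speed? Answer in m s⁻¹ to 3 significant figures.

Coriolis parameter at 23°S:
f = 2Ω sin φ = 2 × 7.29×10⁻⁵ × sin 23° = 5.70×10⁻⁵ s⁻¹
Pressure gradient: |∂P/∂n| = 300 Pa / 106000 m = 2.83×10⁻³ Pa/m
Geostrophic balance (pressure-gradient force = Coriolis force):
V_g = (1/(fρ)) |∂P/∂n| = 2.83×10⁻³ / (5.70×10⁻⁵ × 0.661) = 75.2 m/s

75.2 m s⁻¹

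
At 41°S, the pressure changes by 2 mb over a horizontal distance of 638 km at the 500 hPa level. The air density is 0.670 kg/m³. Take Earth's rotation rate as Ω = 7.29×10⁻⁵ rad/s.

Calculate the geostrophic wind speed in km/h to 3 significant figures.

Coriolis parameter at 41°S:
f = 2Ω sin φ = 2 × 7.29×10⁻⁵ × sin 41° = 9.57×10⁻⁵ s⁻¹
Pressure gradient: |∂P/∂n| = 200 Pa / 638000 m = 3.13×10⁻⁴ Pa/m
Geostrophic balance (pressure-gradient force = Coriolis force):
V_g = (1/(fρ)) |∂P/∂n| = 3.13×10⁻⁴ / (9.57×10⁻⁵ × 0.670) = 4.89 m/s
Converting: 4.89 m/s × 3.6 = 17.6 km/h

17.6 km/h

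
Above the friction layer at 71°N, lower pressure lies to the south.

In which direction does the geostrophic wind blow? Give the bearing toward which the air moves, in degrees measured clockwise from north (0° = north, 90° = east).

270°

The pressure-gradient force points toward the south (bearing 180°).
Geostrophic balance: in the Northern Hemisphere the Coriolis force deflects motion to the right, so the geostrophic wind blows 90° to the right of the pressure-gradient force (low pressure on the left).
Rotating 180° by 90° clockwise gives 270° — the wind blows toward the west.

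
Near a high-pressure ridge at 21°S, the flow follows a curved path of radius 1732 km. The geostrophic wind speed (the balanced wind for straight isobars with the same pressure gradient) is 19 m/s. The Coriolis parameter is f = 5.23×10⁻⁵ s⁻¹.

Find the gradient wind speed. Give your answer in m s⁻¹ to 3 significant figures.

Around a high, pressure-gradient force acts outward with centrifugal, so Coriolis balances both:
fV = (1/ρ)|∂P/∂n| + V²/R  →  V² − fR·V + fR·V_g = 0
With fR = 5.23×10⁻⁵ × 1732×10³ m = 90.6 m/s:
V = [fR − √((fR)² − 4 fR V_g)]/2 = [90.6 − √(90.6² − 4×90.6×19)]/2 = 27.1 m/s
Supergeostrophic (V > V_g = 19 m/s), as expected around a high.

27.1 m s⁻¹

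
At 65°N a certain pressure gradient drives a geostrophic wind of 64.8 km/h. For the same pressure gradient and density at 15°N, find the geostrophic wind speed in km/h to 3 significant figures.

With the same pressure gradient and density, V_g ∝ 1/f ∝ 1/sin φ.
V₂ = V₁ · sin φ₁ / sin φ₂ = 64.8 × sin 65° / sin 15°
V₂ = 64.8 × 0.9063/0.2588 = 227 km/h

227 km/h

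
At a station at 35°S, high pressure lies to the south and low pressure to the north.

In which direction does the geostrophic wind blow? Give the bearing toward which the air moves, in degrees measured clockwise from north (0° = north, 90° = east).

The pressure-gradient force points toward the north (bearing 000°).
Geostrophic balance: in the Southern Hemisphere the Coriolis force deflects motion to the left, so the geostrophic wind blows 90° to the left of the pressure-gradient force (low pressure on the right).
Rotating 000° by 90° counterclockwise gives 270° — the wind blows toward the west.

270°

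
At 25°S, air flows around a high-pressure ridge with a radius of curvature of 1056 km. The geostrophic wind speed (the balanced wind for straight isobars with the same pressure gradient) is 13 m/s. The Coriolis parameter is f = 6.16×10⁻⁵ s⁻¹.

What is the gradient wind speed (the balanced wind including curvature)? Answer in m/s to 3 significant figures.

18.0 m/s

Around a high, pressure-gradient force acts outward with centrifugal, so Coriolis balances both:
fV = (1/ρ)|∂P/∂n| + V²/R  →  V² − fR·V + fR·V_g = 0
With fR = 6.16×10⁻⁵ × 1056×10³ m = 65.0 m/s:
V = [fR − √((fR)² − 4 fR V_g)]/2 = [65.0 − √(65.0² − 4×65.0×13)]/2 = 18 m/s
Supergeostrophic (V > V_g = 13 m/s), as expected around a high.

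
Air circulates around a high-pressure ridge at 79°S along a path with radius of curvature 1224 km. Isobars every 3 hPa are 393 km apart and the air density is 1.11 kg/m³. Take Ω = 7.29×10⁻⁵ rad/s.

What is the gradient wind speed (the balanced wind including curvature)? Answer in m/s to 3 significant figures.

Coriolis parameter at 79°S:
f = 2Ω sin φ = 2 × 7.29×10⁻⁵ × sin 79° = 1.43×10⁻⁴ s⁻¹
Pressure gradient: |∂P/∂n| = 300 Pa / 393000 m = 7.63×10⁻⁴ Pa/m
Geostrophic speed: V_g = |∂P/∂n|/(fρ) = 7.63×10⁻⁴/(1.43×10⁻⁴ × 1.11) = 4.81 m/s
Around a high, pressure-gradient force acts outward with centrifugal, so Coriolis balances both:
fV = (1/ρ)|∂P/∂n| + V²/R  →  V² − fR·V + fR·V_g = 0
With fR = 1.43×10⁻⁴ × 1224×10³ m = 175 m/s:
V = [fR − √((fR)² − 4 fR V_g)]/2 = [175 − √(175² − 4×175×4.81)]/2 = 4.94 m/s
Supergeostrophic (V > V_g = 4.81 m/s), as expected around a high.

4.94 m/s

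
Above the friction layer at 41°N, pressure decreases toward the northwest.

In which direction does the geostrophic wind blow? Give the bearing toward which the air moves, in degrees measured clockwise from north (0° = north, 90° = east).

045°

The pressure-gradient force points toward the northwest (bearing 315°).
Geostrophic balance: in the Northern Hemisphere the Coriolis force deflects motion to the right, so the geostrophic wind blows 90° to the right of the pressure-gradient force (low pressure on the left).
Rotating 315° by 90° clockwise gives 045° — the wind blows toward the northeast.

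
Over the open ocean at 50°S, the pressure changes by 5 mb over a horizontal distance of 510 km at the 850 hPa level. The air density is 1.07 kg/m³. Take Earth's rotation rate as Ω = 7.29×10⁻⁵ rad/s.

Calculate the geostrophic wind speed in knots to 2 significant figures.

Coriolis parameter at 50°S:
f = 2Ω sin φ = 2 × 7.29×10⁻⁵ × sin 50° = 1.12×10⁻⁴ s⁻¹
Pressure gradient: |∂P/∂n| = 500 Pa / 510000 m = 9.80×10⁻⁴ Pa/m
Geostrophic balance (pressure-gradient force = Coriolis force):
V_g = (1/(fρ)) |∂P/∂n| = 9.80×10⁻⁴ / (1.12×10⁻⁴ × 1.07) = 8.20 m/s
Converting: 8.20 m/s × 1.944 = 16 knots

16 knots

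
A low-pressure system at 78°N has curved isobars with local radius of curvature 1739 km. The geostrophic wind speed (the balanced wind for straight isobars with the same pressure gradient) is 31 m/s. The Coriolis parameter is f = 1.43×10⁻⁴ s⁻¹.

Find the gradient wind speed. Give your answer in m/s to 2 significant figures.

28 m/s

Around a low, centrifugal force acts outward with Coriolis, so pressure-gradient force balances both:
(1/ρ)|∂P/∂n| = fV + V²/R  →  V² + fR·V − fR·V_g = 0
With fR = 1.43×10⁻⁴ × 1739×10³ m = 249 m/s:
V = [−fR + √((fR)² + 4 fR V_g)]/2 = [−249 + √(249² + 4×249×31)]/2 = 27.9 m/s
Subgeostrophic (V < V_g = 31 m/s), as expected around a low.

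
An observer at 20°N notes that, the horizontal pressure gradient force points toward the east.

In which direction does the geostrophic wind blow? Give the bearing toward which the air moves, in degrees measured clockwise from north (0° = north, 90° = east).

The pressure-gradient force points toward the east (bearing 090°).
Geostrophic balance: in the Northern Hemisphere the Coriolis force deflects motion to the right, so the geostrophic wind blows 90° to the right of the pressure-gradient force (low pressure on the left).
Rotating 090° by 90° clockwise gives 180° — the wind blows toward the south.

180°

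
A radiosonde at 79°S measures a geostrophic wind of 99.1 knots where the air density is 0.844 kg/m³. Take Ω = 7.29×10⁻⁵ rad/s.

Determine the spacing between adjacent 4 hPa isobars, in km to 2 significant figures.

Coriolis parameter at 79°S:
f = 2Ω sin φ = 2 × 7.29×10⁻⁵ × sin 79° = 1.43×10⁻⁴ s⁻¹
Wind speed in SI: 99.1 knots = 51.0 m/s
Geostrophic balance rearranged: |∂P/∂n| = f ρ V_g
|∂P/∂n| = 1.43×10⁻⁴ × 0.844 × 51.0 = 6.16×10⁻³ Pa/m
Isobar spacing: Δn = ΔP/|∂P/∂n| = 400 Pa / 6.16×10⁻³ Pa/m = 64953 m ≈ 65 km

65 km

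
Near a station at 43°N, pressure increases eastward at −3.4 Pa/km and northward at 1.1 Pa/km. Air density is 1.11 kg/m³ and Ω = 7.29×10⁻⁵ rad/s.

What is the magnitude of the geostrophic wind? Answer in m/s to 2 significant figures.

32 m/s

Coriolis parameter at 43°N:
f = 2Ω sin φ = 2 × 7.29×10⁻⁵ × sin 43° = 9.94×10⁻⁵ s⁻¹
Component geostrophic relations (x east, y north):
u_g = −(1/(fρ)) ∂P/∂y,  v_g = (1/(fρ)) ∂P/∂x
u_g = −(1.1×10⁻³)/(9.94×10⁻⁵ × 1.11) = −9.97 m/s;  v_g = (−3.4×10⁻³)/(9.94×10⁻⁵ × 1.11) = −30.8 m/s
|V_g| = √(u_g² + v_g²) = 32.4 m/s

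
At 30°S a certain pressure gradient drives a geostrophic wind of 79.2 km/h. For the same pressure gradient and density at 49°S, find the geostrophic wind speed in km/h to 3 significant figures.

52.5 km/h

With the same pressure gradient and density, V_g ∝ 1/f ∝ 1/sin φ.
V₂ = V₁ · sin φ₁ / sin φ₂ = 79.2 × sin 30° / sin 49°
V₂ = 79.2 × 0.5000/0.7547 = 52.5 km/h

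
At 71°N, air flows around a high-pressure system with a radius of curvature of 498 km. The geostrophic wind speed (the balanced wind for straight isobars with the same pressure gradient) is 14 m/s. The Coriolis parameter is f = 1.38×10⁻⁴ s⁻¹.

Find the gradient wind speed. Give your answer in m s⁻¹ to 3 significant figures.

Around a high, pressure-gradient force acts outward with centrifugal, so Coriolis balances both:
fV = (1/ρ)|∂P/∂n| + V²/R  →  V² − fR·V + fR·V_g = 0
With fR = 1.38×10⁻⁴ × 498×10³ m = 68.7 m/s:
V = [fR − √((fR)² − 4 fR V_g)]/2 = [68.7 − √(68.7² − 4×68.7×14)]/2 = 19.6 m/s
Supergeostrophic (V > V_g = 14 m/s), as expected around a high.

19.6 m s⁻¹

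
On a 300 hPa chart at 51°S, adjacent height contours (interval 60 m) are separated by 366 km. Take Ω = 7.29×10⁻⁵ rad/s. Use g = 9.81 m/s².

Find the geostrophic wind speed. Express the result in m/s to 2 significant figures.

14 m/s

Coriolis parameter at 51°S:
f = 2Ω sin φ = 2 × 7.29×10⁻⁵ × sin 51° = 1.13×10⁻⁴ s⁻¹
Height gradient: |∂Z/∂n| = 60 m / 366000 m = 1.64×10⁻⁴
On a pressure surface, geostrophic balance gives V_g = (g/f)|∂Z/∂n|:
V_g = 9.81 × 1.64×10⁻⁴ / 1.13×10⁻⁴ = 14.2 m/s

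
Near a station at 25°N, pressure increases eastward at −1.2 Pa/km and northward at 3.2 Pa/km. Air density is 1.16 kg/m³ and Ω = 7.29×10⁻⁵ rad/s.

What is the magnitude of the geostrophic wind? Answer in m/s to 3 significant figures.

47.8 m/s

Coriolis parameter at 25°N:
f = 2Ω sin φ = 2 × 7.29×10⁻⁵ × sin 25° = 6.16×10⁻⁵ s⁻¹
Component geostrophic relations (x east, y north):
u_g = −(1/(fρ)) ∂P/∂y,  v_g = (1/(fρ)) ∂P/∂x
u_g = −(3.2×10⁻³)/(6.16×10⁻⁵ × 1.16) = −44.8 m/s;  v_g = (−1.2×10⁻³)/(6.16×10⁻⁵ × 1.16) = −16.8 m/s
|V_g| = √(u_g² + v_g²) = 47.8 m/s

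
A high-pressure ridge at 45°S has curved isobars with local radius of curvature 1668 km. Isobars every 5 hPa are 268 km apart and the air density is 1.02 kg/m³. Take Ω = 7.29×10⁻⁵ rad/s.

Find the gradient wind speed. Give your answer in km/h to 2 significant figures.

Coriolis parameter at 45°S:
f = 2Ω sin φ = 2 × 7.29×10⁻⁵ × sin 45° = 1.03×10⁻⁴ s⁻¹
Pressure gradient: |∂P/∂n| = 500 Pa / 268000 m = 1.87×10⁻³ Pa/m
Geostrophic speed: V_g = |∂P/∂n|/(fρ) = 1.87×10⁻³/(1.03×10⁻⁴ × 1.02) = 17.7 m/s
Around a high, pressure-gradient force acts outward with centrifugal, so Coriolis balances both:
fV = (1/ρ)|∂P/∂n| + V²/R  →  V² − fR·V + fR·V_g = 0
With fR = 1.03×10⁻⁴ × 1668×10³ m = 172 m/s:
V = [fR − √((fR)² − 4 fR V_g)]/2 = [172 − √(172² − 4×172×17.7)]/2 = 20.1 m/s
Supergeostrophic (V > V_g = 17.7 m/s), as expected around a high.
Converting: 20.1 m/s × 3.6 = 72 km/h

72 km/h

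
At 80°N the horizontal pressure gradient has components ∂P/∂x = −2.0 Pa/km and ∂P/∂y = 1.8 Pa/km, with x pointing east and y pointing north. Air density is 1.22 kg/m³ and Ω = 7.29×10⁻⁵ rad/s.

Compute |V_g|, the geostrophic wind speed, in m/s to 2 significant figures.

15 m/s

Coriolis parameter at 80°N:
f = 2Ω sin φ = 2 × 7.29×10⁻⁵ × sin 80° = 1.44×10⁻⁴ s⁻¹
Component geostrophic relations (x east, y north):
u_g = −(1/(fρ)) ∂P/∂y,  v_g = (1/(fρ)) ∂P/∂x
u_g = −(1.8×10⁻³)/(1.44×10⁻⁴ × 1.22) = −10.3 m/s;  v_g = (−2.0×10⁻³)/(1.44×10⁻⁴ × 1.22) = −11.4 m/s
|V_g| = √(u_g² + v_g²) = 15.4 m/s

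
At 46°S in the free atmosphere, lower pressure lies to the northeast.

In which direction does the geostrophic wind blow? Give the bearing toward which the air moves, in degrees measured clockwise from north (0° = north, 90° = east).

The pressure-gradient force points toward the northeast (bearing 045°).
Geostrophic balance: in the Southern Hemisphere the Coriolis force deflects motion to the left, so the geostrophic wind blows 90° to the left of the pressure-gradient force (low pressure on the right).
Rotating 045° by 90° counterclockwise gives 315° — the wind blows toward the northwest.

315°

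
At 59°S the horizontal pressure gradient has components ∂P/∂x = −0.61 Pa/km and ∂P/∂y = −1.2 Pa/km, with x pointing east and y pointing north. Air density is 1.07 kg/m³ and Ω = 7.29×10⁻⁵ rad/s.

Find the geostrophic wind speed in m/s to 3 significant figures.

Coriolis parameter at 59°S:
f = 2Ω sin φ = 2 × 7.29×10⁻⁵ × sin 59° = 1.25×10⁻⁴ s⁻¹
In the Southern Hemisphere f is negative: f = −1.25×10⁻⁴ s⁻¹.
Component geostrophic relations (x east, y north):
u_g = −(1/(fρ)) ∂P/∂y,  v_g = (1/(fρ)) ∂P/∂x
u_g = −(−1.2×10⁻³)/(−1.25×10⁻⁴ × 1.07) = −8.97 m/s;  v_g = (−0.61×10⁻³)/(−1.25×10⁻⁴ × 1.07) = 4.56 m/s
|V_g| = √(u_g² + v_g²) = 10.1 m/s

10.1 m/s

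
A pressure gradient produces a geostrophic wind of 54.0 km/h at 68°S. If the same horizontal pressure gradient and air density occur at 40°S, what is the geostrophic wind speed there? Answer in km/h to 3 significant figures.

77.9 km/h

With the same pressure gradient and density, V_g ∝ 1/f ∝ 1/sin φ.
V₂ = V₁ · sin φ₁ / sin φ₂ = 54.0 × sin 68° / sin 40°
V₂ = 54.0 × 0.9272/0.6428 = 77.9 km/h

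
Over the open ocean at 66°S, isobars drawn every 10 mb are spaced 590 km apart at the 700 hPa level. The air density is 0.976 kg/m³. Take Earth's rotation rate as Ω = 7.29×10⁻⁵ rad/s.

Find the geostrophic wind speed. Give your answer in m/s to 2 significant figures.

13 m/s

Coriolis parameter at 66°S:
f = 2Ω sin φ = 2 × 7.29×10⁻⁵ × sin 66° = 1.33×10⁻⁴ s⁻¹
Pressure gradient: |∂P/∂n| = 1000 Pa / 590000 m = 1.69×10⁻³ Pa/m
Geostrophic balance (pressure-gradient force = Coriolis force):
V_g = (1/(fρ)) |∂P/∂n| = 1.69×10⁻³ / (1.33×10⁻⁴ × 0.976) = 13.0 m/s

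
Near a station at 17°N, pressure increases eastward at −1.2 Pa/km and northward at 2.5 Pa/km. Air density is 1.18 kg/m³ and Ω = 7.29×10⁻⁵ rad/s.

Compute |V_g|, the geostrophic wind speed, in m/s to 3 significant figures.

55.1 m/s

Coriolis parameter at 17°N:
f = 2Ω sin φ = 2 × 7.29×10⁻⁵ × sin 17° = 4.26×10⁻⁵ s⁻¹
Component geostrophic relations (x east, y north):
u_g = −(1/(fρ)) ∂P/∂y,  v_g = (1/(fρ)) ∂P/∂x
u_g = −(2.5×10⁻³)/(4.26×10⁻⁵ × 1.18) = −49.7 m/s;  v_g = (−1.2×10⁻³)/(4.26×10⁻⁵ × 1.18) = −23.9 m/s
|V_g| = √(u_g² + v_g²) = 55.1 m/s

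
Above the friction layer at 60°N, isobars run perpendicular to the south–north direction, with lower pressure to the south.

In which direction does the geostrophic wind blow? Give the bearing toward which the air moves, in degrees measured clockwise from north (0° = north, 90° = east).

The pressure-gradient force points toward the south (bearing 180°).
Geostrophic balance: in the Northern Hemisphere the Coriolis force deflects motion to the right, so the geostrophic wind blows 90° to the right of the pressure-gradient force (low pressure on the left).
Rotating 180° by 90° clockwise gives 270° — the wind blows toward the west.

270°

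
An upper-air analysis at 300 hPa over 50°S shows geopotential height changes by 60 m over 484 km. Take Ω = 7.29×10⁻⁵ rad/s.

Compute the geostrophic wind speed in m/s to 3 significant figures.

10.9 m/s

Coriolis parameter at 50°S:
f = 2Ω sin φ = 2 × 7.29×10⁻⁵ × sin 50° = 1.12×10⁻⁴ s⁻¹
Height gradient: |∂Z/∂n| = 60 m / 484000 m = 1.24×10⁻⁴
On a pressure surface, geostrophic balance gives V_g = (g/f)|∂Z/∂n|:
V_g = 9.81 × 1.24×10⁻⁴ / 1.12×10⁻⁴ = 10.9 m/s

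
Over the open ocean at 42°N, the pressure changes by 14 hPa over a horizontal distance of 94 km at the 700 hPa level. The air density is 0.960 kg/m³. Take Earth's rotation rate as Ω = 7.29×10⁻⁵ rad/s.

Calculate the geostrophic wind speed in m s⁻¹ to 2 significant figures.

Coriolis parameter at 42°N:
f = 2Ω sin φ = 2 × 7.29×10⁻⁵ × sin 42° = 9.76×10⁻⁵ s⁻¹
Pressure gradient: |∂P/∂n| = 1400 Pa / 94000 m = 1.49×10⁻² Pa/m
Geostrophic balance (pressure-gradient force = Coriolis force):
V_g = (1/(fρ)) |∂P/∂n| = 1.49×10⁻² / (9.76×10⁻⁵ × 0.960) = 159 m/s

160 m s⁻¹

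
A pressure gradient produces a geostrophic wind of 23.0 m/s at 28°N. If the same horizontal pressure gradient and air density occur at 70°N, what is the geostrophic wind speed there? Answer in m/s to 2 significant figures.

11 m/s

With the same pressure gradient and density, V_g ∝ 1/f ∝ 1/sin φ.
V₂ = V₁ · sin φ₁ / sin φ₂ = 23.0 × sin 28° / sin 70°
V₂ = 23.0 × 0.4695/0.9397 = 11 m/s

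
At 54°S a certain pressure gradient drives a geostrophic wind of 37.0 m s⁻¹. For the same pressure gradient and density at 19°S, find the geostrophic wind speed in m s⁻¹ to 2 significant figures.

92 m s⁻¹

With the same pressure gradient and density, V_g ∝ 1/f ∝ 1/sin φ.
V₂ = V₁ · sin φ₁ / sin φ₂ = 37.0 × sin 54° / sin 19°
V₂ = 37.0 × 0.8090/0.3256 = 92 m s⁻¹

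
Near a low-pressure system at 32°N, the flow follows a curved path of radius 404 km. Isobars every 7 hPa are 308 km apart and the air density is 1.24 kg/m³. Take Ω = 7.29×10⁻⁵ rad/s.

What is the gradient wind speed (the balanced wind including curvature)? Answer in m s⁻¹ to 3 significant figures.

15.8 m s⁻¹

Coriolis parameter at 32°N:
f = 2Ω sin φ = 2 × 7.29×10⁻⁵ × sin 32° = 7.73×10⁻⁵ s⁻¹
Pressure gradient: |∂P/∂n| = 700 Pa / 308000 m = 2.27×10⁻³ Pa/m
Geostrophic speed: V_g = |∂P/∂n|/(fρ) = 2.27×10⁻³/(7.73×10⁻⁵ × 1.24) = 23.7 m/s
Around a low, centrifugal force acts outward with Coriolis, so pressure-gradient force balances both:
(1/ρ)|∂P/∂n| = fV + V²/R  →  V² + fR·V − fR·V_g = 0
With fR = 7.73×10⁻⁵ × 404×10³ m = 31.2 m/s:
V = [−fR + √((fR)² + 4 fR V_g)]/2 = [−31.2 + √(31.2² + 4×31.2×23.7)]/2 = 15.8 m/s
Subgeostrophic (V < V_g = 23.7 m/s), as expected around a low.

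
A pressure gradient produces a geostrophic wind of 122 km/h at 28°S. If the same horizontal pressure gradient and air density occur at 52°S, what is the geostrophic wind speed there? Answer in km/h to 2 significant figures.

73 km/h

With the same pressure gradient and density, V_g ∝ 1/f ∝ 1/sin φ.
V₂ = V₁ · sin φ₁ / sin φ₂ = 122 × sin 28° / sin 52°
V₂ = 122 × 0.4695/0.7880 = 73 km/h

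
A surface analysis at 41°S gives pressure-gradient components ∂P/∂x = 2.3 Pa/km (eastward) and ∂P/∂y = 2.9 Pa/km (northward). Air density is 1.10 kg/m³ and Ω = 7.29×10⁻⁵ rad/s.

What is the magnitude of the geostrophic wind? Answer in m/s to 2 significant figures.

35 m/s

Coriolis parameter at 41°S:
f = 2Ω sin φ = 2 × 7.29×10⁻⁵ × sin 41° = 9.57×10⁻⁵ s⁻¹
In the Southern Hemisphere f is negative: f = −9.57×10⁻⁵ s⁻¹.
Component geostrophic relations (x east, y north):
u_g = −(1/(fρ)) ∂P/∂y,  v_g = (1/(fρ)) ∂P/∂x
u_g = −(2.9×10⁻³)/(−9.57×10⁻⁵ × 1.10) = 27.6 m/s;  v_g = (2.3×10⁻³)/(−9.57×10⁻⁵ × 1.10) = −21.9 m/s
|V_g| = √(u_g² + v_g²) = 35.2 m/s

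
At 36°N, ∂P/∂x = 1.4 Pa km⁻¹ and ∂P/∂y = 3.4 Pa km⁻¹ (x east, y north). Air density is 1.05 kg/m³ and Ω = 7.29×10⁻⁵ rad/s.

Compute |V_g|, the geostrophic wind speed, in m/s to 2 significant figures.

Coriolis parameter at 36°N:
f = 2Ω sin φ = 2 × 7.29×10⁻⁵ × sin 36° = 8.57×10⁻⁵ s⁻¹
Component geostrophic relations (x east, y north):
u_g = −(1/(fρ)) ∂P/∂y,  v_g = (1/(fρ)) ∂P/∂x
u_g = −(3.4×10⁻³)/(8.57×10⁻⁵ × 1.05) = −37.8 m/s;  v_g = (1.4×10⁻³)/(8.57×10⁻⁵ × 1.05) = 15.6 m/s
|V_g| = √(u_g² + v_g²) = 40.9 m/s

41 m/s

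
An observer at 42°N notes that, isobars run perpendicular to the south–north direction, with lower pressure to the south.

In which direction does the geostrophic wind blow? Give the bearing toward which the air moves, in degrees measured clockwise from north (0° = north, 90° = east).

The pressure-gradient force points toward the south (bearing 180°).
Geostrophic balance: in the Northern Hemisphere the Coriolis force deflects motion to the right, so the geostrophic wind blows 90° to the right of the pressure-gradient force (low pressure on the left).
Rotating 180° by 90° clockwise gives 270° — the wind blows toward the west.

270°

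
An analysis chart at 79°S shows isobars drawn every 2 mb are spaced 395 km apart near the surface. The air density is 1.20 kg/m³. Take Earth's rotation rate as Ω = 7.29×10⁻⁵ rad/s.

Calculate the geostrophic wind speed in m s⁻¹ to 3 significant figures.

Coriolis parameter at 79°S:
f = 2Ω sin φ = 2 × 7.29×10⁻⁵ × sin 79° = 1.43×10⁻⁴ s⁻¹
Pressure gradient: |∂P/∂n| = 200 Pa / 395000 m = 5.06×10⁻⁴ Pa/m
Geostrophic balance (pressure-gradient force = Coriolis force):
V_g = (1/(fρ)) |∂P/∂n| = 5.06×10⁻⁴ / (1.43×10⁻⁴ × 1.20) = 2.95 m/s

2.95 m s⁻¹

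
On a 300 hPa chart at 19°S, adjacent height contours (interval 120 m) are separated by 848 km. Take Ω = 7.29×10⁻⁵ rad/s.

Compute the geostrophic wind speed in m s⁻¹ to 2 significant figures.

Coriolis parameter at 19°S:
f = 2Ω sin φ = 2 × 7.29×10⁻⁵ × sin 19° = 4.75×10⁻⁵ s⁻¹
Height gradient: |∂Z/∂n| = 120 m / 848000 m = 1.42×10⁻⁴
On a pressure surface, geostrophic balance gives V_g = (g/f)|∂Z/∂n|:
V_g = 9.81 × 1.42×10⁻⁴ / 4.75×10⁻⁵ = 29.2 m/s

29 m s⁻¹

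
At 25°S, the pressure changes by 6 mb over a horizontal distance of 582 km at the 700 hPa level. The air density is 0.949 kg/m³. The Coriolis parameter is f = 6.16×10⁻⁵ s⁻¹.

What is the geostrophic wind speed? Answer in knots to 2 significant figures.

Pressure gradient: |∂P/∂n| = 600 Pa / 582000 m = 1.03×10⁻³ Pa/m
Geostrophic balance (pressure-gradient force = Coriolis force):
V_g = (1/(fρ)) |∂P/∂n| = 1.03×10⁻³ / (6.16×10⁻⁵ × 0.949) = 17.6 m/s
Converting: 17.6 m/s × 1.944 = 34 knots

34 knots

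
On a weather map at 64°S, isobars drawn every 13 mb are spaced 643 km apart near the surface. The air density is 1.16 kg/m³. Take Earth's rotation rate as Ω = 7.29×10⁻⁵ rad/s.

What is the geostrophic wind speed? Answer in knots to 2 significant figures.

26 knots

Coriolis parameter at 64°S:
f = 2Ω sin φ = 2 × 7.29×10⁻⁵ × sin 64° = 1.31×10⁻⁴ s⁻¹
Pressure gradient: |∂P/∂n| = 1300 Pa / 643000 m = 2.02×10⁻³ Pa/m
Geostrophic balance (pressure-gradient force = Coriolis force):
V_g = (1/(fρ)) |∂P/∂n| = 2.02×10⁻³ / (1.31×10⁻⁴ × 1.16) = 13.3 m/s
Converting: 13.3 m/s × 1.944 = 26 knots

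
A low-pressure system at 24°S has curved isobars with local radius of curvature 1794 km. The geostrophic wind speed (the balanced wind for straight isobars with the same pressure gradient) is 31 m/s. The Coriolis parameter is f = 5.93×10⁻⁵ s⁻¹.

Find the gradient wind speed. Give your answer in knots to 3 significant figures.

Around a low, centrifugal force acts outward with Coriolis, so pressure-gradient force balances both:
(1/ρ)|∂P/∂n| = fV + V²/R  →  V² + fR·V − fR·V_g = 0
With fR = 5.93×10⁻⁵ × 1794×10³ m = 106 m/s:
V = [−fR + √((fR)² + 4 fR V_g)]/2 = [−106 + √(106² + 4×106×31)]/2 = 25.1 m/s
Subgeostrophic (V < V_g = 31 m/s), as expected around a low.
Converting: 25.1 m/s × 1.944 = 48.8 knots

48.8 knots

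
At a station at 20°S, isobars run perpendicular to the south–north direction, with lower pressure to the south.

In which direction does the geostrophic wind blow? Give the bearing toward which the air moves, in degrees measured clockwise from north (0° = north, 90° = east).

The pressure-gradient force points toward the south (bearing 180°).
Geostrophic balance: in the Southern Hemisphere the Coriolis force deflects motion to the left, so the geostrophic wind blows 90° to the left of the pressure-gradient force (low pressure on the right).
Rotating 180° by 90° counterclockwise gives 090° — the wind blows toward the east.

090°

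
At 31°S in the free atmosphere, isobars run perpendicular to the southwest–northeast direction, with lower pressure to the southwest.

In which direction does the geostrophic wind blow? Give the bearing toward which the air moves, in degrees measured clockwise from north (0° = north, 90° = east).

135°

The pressure-gradient force points toward the southwest (bearing 225°).
Geostrophic balance: in the Southern Hemisphere the Coriolis force deflects motion to the left, so the geostrophic wind blows 90° to the left of the pressure-gradient force (low pressure on the right).
Rotating 225° by 90° counterclockwise gives 135° — the wind blows toward the southeast.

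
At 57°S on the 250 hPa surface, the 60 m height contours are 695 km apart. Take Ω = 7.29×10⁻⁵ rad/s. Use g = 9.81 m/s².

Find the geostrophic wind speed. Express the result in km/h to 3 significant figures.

24.9 km/h

Coriolis parameter at 57°S:
f = 2Ω sin φ = 2 × 7.29×10⁻⁵ × sin 57° = 1.22×10⁻⁴ s⁻¹
Height gradient: |∂Z/∂n| = 60 m / 695000 m = 8.63×10⁻⁵
On a pressure surface, geostrophic balance gives V_g = (g/f)|∂Z/∂n|:
V_g = 9.81 × 8.63×10⁻⁵ / 1.22×10⁻⁴ = 6.93 m/s
Converting: 6.93 m/s × 3.6 = 24.9 km/h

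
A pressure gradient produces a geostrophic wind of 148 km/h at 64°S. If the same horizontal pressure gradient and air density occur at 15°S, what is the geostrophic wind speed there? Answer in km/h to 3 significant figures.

With the same pressure gradient and density, V_g ∝ 1/f ∝ 1/sin φ.
V₂ = V₁ · sin φ₁ / sin φ₂ = 148 × sin 64° / sin 15°
V₂ = 148 × 0.8988/0.2588 = 514 km/h

514 km/h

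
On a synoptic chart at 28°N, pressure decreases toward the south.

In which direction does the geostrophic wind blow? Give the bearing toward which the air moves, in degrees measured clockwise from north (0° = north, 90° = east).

The pressure-gradient force points toward the south (bearing 180°).
Geostrophic balance: in the Northern Hemisphere the Coriolis force deflects motion to the right, so the geostrophic wind blows 90° to the right of the pressure-gradient force (low pressure on the left).
Rotating 180° by 90° clockwise gives 270° — the wind blows toward the west.

270°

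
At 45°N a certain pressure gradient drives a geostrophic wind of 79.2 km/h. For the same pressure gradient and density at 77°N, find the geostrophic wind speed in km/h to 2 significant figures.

57 km/h

With the same pressure gradient and density, V_g ∝ 1/f ∝ 1/sin φ.
V₂ = V₁ · sin φ₁ / sin φ₂ = 79.2 × sin 45° / sin 77°
V₂ = 79.2 × 0.7071/0.9744 = 57 km/h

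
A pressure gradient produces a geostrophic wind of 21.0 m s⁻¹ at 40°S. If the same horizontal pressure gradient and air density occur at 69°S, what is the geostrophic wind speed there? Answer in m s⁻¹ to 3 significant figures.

With the same pressure gradient and density, V_g ∝ 1/f ∝ 1/sin φ.
V₂ = V₁ · sin φ₁ / sin φ₂ = 21.0 × sin 40° / sin 69°
V₂ = 21.0 × 0.6428/0.9336 = 14.5 m s⁻¹

14.5 m s⁻¹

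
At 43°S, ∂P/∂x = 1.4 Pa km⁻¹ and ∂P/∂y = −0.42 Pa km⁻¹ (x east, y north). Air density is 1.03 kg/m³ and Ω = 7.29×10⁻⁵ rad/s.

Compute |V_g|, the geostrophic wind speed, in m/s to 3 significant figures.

14.3 m/s

Coriolis parameter at 43°S:
f = 2Ω sin φ = 2 × 7.29×10⁻⁵ × sin 43° = 9.94×10⁻⁵ s⁻¹
In the Southern Hemisphere f is negative: f = −9.94×10⁻⁵ s⁻¹.
Component geostrophic relations (x east, y north):
u_g = −(1/(fρ)) ∂P/∂y,  v_g = (1/(fρ)) ∂P/∂x
u_g = −(−0.42×10⁻³)/(−9.94×10⁻⁵ × 1.03) = −4.10 m/s;  v_g = (1.4×10⁻³)/(−9.94×10⁻⁵ × 1.03) = −13.7 m/s
|V_g| = √(u_g² + v_g²) = 14.3 m/s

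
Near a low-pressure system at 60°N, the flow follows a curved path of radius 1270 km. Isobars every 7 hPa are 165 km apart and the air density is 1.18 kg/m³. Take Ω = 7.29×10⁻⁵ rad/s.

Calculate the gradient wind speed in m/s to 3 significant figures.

24.7 m/s

Coriolis parameter at 60°N:
f = 2Ω sin φ = 2 × 7.29×10⁻⁵ × sin 60° = 1.26×10⁻⁴ s⁻¹
Pressure gradient: |∂P/∂n| = 700 Pa / 165000 m = 4.24×10⁻³ Pa/m
Geostrophic speed: V_g = |∂P/∂n|/(fρ) = 4.24×10⁻³/(1.26×10⁻⁴ × 1.18) = 28.5 m/s
Around a low, centrifugal force acts outward with Coriolis, so pressure-gradient force balances both:
(1/ρ)|∂P/∂n| = fV + V²/R  →  V² + fR·V − fR·V_g = 0
With fR = 1.26×10⁻⁴ × 1270×10³ m = 160 m/s:
V = [−fR + √((fR)² + 4 fR V_g)]/2 = [−160 + √(160² + 4×160×28.5)]/2 = 24.7 m/s
Subgeostrophic (V < V_g = 28.5 m/s), as expected around a low.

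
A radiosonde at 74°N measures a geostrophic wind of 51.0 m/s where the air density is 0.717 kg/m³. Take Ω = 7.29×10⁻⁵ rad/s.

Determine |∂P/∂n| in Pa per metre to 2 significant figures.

Coriolis parameter at 74°N:
f = 2Ω sin φ = 2 × 7.29×10⁻⁵ × sin 74° = 1.40×10⁻⁴ s⁻¹
Geostrophic balance rearranged: |∂P/∂n| = f ρ V_g
|∂P/∂n| = 1.40×10⁻⁴ × 0.717 × 51.0 = 5.12×10⁻³ Pa/m

5.1×10⁻³ Pa/m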